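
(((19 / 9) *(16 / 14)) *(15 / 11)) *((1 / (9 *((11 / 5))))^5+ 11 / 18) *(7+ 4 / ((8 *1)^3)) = 330157506466255 / 23432394829536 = 14.09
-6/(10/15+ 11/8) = -144/49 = -2.94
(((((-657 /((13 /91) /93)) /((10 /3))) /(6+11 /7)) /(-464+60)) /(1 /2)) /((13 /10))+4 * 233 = 138695743 /139178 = 996.53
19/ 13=1.46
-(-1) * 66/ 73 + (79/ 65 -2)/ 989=4239087/ 4692805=0.90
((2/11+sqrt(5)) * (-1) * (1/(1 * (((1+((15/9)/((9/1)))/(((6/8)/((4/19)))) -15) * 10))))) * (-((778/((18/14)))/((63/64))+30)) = -496109 * sqrt(5)/107330 -496109/590315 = -11.18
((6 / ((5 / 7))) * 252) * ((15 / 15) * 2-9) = -74088 / 5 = -14817.60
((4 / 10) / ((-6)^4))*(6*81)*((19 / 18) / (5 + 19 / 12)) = 19 / 790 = 0.02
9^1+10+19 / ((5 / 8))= 247 / 5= 49.40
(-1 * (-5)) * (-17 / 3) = -85 / 3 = -28.33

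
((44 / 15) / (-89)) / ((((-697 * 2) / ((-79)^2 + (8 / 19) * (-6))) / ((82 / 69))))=5215364 / 29753145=0.18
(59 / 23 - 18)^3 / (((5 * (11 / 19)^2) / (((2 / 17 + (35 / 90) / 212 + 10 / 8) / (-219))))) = 3931088625175 / 286515037512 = 13.72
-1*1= -1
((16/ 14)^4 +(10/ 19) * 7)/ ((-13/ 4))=-983576/ 593047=-1.66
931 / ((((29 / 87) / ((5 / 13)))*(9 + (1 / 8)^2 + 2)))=59584 / 611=97.52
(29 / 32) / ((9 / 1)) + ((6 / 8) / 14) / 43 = 8837 / 86688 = 0.10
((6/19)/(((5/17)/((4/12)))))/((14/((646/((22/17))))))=4913/385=12.76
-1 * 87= -87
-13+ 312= 299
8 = 8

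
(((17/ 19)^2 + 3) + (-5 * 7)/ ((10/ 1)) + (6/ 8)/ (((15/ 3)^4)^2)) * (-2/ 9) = -169532333/ 2538281250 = -0.07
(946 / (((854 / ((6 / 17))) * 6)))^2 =223729 / 52693081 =0.00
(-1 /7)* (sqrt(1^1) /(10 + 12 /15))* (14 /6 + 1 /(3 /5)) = -10 /189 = -0.05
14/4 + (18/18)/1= 9/2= 4.50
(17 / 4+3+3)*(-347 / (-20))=177.84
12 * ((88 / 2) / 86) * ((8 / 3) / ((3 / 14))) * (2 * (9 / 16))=3696 / 43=85.95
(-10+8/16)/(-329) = 19/658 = 0.03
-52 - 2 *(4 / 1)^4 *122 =-62516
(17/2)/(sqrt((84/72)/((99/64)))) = 51 * sqrt(462)/112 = 9.79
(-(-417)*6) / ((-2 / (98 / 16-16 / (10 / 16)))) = 974529 / 40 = 24363.22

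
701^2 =491401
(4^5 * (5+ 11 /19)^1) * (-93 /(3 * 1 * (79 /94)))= -210724.33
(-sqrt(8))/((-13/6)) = 12* sqrt(2)/13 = 1.31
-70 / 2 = -35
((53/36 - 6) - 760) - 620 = -49843/36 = -1384.53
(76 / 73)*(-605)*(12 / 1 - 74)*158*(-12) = -5405040960 / 73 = -74041656.99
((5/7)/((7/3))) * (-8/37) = -120/1813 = -0.07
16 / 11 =1.45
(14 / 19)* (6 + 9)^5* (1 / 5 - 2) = -19136250 / 19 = -1007171.05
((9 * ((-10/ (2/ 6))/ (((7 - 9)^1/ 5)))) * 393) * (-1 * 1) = -265275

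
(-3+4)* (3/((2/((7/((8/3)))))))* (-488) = -1921.50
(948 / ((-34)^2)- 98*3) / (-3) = 28243 / 289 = 97.73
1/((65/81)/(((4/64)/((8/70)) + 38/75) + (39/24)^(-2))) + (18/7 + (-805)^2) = 79728347754437/123032000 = 648029.36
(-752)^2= 565504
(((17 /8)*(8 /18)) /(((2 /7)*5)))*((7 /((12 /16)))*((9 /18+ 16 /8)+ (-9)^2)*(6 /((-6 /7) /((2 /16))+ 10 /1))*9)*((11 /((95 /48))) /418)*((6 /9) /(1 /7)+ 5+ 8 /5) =658273252 /496375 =1326.16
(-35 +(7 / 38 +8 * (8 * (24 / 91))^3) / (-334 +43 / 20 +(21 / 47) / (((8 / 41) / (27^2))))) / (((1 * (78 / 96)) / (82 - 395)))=13461.38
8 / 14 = 4 / 7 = 0.57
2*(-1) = -2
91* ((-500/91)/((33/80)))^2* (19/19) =16145.47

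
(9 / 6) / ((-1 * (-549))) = 1 / 366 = 0.00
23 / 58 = 0.40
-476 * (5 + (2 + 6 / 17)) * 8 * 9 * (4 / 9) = -112000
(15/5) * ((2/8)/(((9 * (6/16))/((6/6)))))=2/9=0.22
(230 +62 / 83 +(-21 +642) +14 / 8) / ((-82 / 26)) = -3683693 / 13612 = -270.62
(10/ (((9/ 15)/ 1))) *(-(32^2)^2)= -52428800/ 3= -17476266.67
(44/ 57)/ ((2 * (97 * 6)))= 0.00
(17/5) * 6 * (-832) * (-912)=77395968/5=15479193.60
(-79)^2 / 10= 6241 / 10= 624.10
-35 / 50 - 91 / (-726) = -1043 / 1815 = -0.57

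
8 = 8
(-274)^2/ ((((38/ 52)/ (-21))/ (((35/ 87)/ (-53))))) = 478234120/ 29203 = 16376.20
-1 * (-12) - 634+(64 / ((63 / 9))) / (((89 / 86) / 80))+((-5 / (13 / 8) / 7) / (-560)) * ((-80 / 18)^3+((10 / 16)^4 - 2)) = 28677898363105 / 338568781824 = 84.70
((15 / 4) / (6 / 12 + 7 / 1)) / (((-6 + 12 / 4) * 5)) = -1 / 30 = -0.03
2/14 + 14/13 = 111/91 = 1.22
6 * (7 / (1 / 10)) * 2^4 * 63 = 423360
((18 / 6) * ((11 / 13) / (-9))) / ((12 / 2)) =-11 / 234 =-0.05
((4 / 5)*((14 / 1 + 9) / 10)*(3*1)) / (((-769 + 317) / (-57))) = 3933 / 5650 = 0.70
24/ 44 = 6/ 11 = 0.55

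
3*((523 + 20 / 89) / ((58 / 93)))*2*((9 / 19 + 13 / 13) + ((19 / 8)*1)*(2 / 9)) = 1976256913 / 196156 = 10074.92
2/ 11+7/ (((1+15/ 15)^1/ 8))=310/ 11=28.18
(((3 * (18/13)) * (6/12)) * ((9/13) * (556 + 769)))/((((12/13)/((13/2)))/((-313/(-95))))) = 6718545/152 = 44200.95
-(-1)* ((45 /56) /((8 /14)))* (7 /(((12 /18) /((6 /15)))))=189 /32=5.91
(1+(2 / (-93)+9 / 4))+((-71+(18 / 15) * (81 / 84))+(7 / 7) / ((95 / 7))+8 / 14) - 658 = -179095513 / 247380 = -723.97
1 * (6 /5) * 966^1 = 5796 /5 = 1159.20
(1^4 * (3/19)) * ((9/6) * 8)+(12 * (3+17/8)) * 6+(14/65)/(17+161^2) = 5940515428/16016715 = 370.89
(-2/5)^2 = 4/25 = 0.16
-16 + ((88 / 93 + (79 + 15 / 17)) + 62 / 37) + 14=4709258 / 58497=80.50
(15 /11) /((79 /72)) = 1080 /869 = 1.24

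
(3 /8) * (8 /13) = 3 /13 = 0.23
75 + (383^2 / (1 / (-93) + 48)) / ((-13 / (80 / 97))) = -669277935 / 5627843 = -118.92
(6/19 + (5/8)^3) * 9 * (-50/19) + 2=-1040743/92416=-11.26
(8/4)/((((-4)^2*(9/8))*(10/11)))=11/90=0.12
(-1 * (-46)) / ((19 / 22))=1012 / 19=53.26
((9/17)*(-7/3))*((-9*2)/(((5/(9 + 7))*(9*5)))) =672/425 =1.58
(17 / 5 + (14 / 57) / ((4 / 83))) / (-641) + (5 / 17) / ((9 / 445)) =270735757 / 18633870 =14.53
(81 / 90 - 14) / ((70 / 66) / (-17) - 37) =73491 / 207920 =0.35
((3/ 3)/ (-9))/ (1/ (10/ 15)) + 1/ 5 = 17/ 135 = 0.13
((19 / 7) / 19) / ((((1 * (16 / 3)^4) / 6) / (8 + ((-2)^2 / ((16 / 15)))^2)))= 85779 / 3670016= 0.02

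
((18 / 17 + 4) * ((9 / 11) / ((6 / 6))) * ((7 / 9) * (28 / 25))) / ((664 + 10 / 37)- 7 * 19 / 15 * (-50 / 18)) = 16839144 / 3217386425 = 0.01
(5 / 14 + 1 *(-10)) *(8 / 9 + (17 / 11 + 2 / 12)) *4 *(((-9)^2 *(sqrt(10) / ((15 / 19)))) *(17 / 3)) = -184451.75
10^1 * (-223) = -2230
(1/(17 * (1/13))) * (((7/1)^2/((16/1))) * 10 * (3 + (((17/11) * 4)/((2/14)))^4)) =163507477721315/1991176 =82116034.81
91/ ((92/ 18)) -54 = -1665/ 46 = -36.20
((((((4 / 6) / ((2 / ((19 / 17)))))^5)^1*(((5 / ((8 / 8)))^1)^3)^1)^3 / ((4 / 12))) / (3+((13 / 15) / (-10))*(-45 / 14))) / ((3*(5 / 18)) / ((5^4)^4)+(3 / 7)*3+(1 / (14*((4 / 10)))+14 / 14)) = 0.27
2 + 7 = 9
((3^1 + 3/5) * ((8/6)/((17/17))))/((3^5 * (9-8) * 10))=4/2025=0.00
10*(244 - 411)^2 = 278890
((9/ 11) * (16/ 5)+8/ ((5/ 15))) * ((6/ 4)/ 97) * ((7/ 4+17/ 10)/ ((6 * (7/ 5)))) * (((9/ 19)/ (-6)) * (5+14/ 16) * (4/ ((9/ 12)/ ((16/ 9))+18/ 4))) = -1582584/ 24834425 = -0.06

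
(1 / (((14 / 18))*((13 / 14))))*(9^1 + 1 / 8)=657 / 52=12.63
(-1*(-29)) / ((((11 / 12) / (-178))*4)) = -15486 / 11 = -1407.82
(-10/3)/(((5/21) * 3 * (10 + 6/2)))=-0.36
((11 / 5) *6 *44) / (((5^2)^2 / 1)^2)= 2904 / 1953125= 0.00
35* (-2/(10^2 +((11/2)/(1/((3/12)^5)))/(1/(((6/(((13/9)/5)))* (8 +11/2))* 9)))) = -0.62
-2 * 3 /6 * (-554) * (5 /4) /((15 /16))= 2216 /3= 738.67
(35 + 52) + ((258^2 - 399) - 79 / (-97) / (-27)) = 173513909 / 2619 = 66251.97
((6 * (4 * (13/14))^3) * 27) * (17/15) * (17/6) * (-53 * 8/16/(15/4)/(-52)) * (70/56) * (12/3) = 31062876/1715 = 18112.46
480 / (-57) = -160 / 19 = -8.42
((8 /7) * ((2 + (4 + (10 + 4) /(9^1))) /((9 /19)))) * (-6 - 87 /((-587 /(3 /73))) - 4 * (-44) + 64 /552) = 3101.20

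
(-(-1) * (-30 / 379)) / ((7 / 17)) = -0.19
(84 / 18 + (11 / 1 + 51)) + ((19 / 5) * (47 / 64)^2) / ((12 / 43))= 74.01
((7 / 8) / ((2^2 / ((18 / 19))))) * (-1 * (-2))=63 / 152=0.41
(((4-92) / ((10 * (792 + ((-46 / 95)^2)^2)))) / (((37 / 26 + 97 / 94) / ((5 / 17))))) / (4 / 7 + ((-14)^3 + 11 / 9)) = 7074475485 / 14574578238934136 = 0.00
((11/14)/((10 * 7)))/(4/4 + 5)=11/5880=0.00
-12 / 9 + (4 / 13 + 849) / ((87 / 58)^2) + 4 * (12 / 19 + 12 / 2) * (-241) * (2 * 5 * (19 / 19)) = -141276728 / 2223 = -63552.28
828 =828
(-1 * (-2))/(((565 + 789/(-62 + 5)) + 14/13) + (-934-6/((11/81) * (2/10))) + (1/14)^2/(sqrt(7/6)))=-398796058749088/120172062402561623-1446889444 * sqrt(42)/360516187207684869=-0.00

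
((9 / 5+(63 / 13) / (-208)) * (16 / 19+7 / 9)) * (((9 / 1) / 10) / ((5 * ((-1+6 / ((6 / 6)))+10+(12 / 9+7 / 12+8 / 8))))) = 0.03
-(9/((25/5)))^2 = -81/25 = -3.24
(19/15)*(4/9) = 76/135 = 0.56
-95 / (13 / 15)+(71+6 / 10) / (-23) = -168529 / 1495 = -112.73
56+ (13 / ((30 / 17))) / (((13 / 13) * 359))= 56.02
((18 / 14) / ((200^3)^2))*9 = 81 / 448000000000000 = 0.00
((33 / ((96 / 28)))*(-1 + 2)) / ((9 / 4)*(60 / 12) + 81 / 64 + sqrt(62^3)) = -493416 / 975549887 + 2444288*sqrt(62) / 975549887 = 0.02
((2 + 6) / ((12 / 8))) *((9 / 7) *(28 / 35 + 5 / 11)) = 3312 / 385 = 8.60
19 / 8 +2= 35 / 8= 4.38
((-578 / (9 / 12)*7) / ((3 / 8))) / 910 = -9248 / 585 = -15.81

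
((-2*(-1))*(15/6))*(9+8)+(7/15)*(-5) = 248/3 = 82.67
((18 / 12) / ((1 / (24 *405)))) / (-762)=-2430 / 127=-19.13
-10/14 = -5/7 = -0.71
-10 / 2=-5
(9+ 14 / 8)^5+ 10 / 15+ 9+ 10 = 441085745 / 3072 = 143582.60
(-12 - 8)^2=400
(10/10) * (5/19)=5/19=0.26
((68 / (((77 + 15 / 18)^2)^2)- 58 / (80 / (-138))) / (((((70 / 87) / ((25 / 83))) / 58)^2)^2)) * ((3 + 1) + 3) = 68864530988355130263164812875 / 442421234378651149636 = 155653765.32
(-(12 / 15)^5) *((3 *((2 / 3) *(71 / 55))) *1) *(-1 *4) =581632 / 171875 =3.38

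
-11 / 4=-2.75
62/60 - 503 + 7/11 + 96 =-133759/330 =-405.33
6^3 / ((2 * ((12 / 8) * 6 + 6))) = 36 / 5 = 7.20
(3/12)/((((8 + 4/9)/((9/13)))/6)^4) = 3486784401/238214277184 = 0.01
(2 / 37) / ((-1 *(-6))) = 1 / 111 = 0.01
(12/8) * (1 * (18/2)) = 13.50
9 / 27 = 1 / 3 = 0.33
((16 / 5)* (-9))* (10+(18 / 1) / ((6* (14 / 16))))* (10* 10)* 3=-812160 / 7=-116022.86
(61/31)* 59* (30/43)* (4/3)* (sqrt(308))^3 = 88679360* sqrt(77)/1333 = 583764.61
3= 3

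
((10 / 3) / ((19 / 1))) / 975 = 0.00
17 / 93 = 0.18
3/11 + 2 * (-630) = -13857/11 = -1259.73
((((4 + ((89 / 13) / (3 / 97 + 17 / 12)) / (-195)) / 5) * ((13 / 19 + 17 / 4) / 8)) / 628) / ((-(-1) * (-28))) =-530697 / 19027769488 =-0.00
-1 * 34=-34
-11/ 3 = -3.67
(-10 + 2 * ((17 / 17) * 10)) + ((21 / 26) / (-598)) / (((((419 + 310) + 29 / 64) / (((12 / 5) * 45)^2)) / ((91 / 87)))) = 4038911774 / 404805635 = 9.98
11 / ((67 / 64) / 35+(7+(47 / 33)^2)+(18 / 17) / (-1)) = 456160320 / 331734451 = 1.38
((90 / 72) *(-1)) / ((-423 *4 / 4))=5 / 1692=0.00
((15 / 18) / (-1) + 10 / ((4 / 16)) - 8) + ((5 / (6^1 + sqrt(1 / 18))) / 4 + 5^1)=141209 / 3882 - 15 * sqrt(2) / 2588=36.37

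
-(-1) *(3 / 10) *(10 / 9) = 1 / 3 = 0.33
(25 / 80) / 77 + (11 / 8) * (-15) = -25405 / 1232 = -20.62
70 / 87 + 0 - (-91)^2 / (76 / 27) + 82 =-18904565 / 6612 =-2859.13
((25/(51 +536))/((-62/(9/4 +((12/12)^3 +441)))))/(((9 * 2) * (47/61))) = -2709925/123157296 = -0.02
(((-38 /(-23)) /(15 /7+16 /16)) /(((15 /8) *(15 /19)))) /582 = 10108 /16565175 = 0.00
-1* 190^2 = -36100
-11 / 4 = -2.75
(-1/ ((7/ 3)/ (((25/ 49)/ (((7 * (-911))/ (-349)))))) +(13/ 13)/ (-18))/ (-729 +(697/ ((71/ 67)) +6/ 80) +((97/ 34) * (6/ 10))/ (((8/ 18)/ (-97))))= 1234139395/ 8129565669834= 0.00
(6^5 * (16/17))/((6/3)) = 3659.29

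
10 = 10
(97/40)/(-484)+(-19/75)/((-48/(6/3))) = 4831/871200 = 0.01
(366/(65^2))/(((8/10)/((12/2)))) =549/845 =0.65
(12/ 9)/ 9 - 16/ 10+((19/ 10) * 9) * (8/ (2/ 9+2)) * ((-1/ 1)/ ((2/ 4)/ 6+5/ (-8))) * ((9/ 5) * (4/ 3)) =11903564/ 43875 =271.31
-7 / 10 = -0.70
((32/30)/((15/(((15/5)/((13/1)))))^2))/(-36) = -4/570375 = -0.00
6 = 6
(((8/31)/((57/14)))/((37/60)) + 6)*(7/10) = 465493/108965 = 4.27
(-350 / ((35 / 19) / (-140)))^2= 707560000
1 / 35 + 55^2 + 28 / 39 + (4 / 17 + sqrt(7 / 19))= sqrt(133) / 19 + 70217908 / 23205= 3026.59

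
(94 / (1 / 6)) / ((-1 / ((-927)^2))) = -484661556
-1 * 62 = -62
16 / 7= 2.29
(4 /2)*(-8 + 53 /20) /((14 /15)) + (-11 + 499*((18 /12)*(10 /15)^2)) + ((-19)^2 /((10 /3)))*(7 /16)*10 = 263429 /336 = 784.01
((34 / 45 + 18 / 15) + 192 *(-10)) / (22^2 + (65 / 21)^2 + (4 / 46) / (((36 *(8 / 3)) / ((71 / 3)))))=-1556377984 / 400528355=-3.89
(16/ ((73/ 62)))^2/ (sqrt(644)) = 492032*sqrt(161)/ 857969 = 7.28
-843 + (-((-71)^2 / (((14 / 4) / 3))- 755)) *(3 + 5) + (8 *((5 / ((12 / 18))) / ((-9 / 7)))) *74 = -689287 / 21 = -32823.19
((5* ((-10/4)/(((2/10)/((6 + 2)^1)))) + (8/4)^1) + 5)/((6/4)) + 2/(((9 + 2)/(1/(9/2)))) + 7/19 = -617453/1881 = -328.26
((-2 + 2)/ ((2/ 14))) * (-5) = 0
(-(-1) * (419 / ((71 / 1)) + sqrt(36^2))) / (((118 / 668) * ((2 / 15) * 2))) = 7452375 / 8378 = 889.52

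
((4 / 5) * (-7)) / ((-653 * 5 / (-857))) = -23996 / 16325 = -1.47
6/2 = 3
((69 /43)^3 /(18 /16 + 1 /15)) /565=7884216 /1284753613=0.01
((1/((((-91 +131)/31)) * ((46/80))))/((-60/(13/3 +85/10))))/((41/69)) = -2387/4920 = -0.49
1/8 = 0.12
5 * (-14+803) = 3945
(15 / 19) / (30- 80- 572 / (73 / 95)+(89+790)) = 365 / 39121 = 0.01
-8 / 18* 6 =-8 / 3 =-2.67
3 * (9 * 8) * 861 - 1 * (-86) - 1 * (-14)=186076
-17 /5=-3.40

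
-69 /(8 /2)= -69 /4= -17.25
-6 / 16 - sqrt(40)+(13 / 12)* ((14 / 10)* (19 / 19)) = -5.18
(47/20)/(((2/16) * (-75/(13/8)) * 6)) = -611/9000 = -0.07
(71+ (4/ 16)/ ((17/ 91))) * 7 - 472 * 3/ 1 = -61855/ 68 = -909.63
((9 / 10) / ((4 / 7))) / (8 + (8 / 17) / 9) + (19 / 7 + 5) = 389799 / 49280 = 7.91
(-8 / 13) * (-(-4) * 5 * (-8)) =1280 / 13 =98.46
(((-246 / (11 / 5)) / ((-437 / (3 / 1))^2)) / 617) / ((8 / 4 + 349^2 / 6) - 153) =-13284 / 31338561553937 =-0.00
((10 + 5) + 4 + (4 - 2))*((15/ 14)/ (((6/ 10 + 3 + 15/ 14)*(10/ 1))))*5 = 2.41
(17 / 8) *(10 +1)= 187 / 8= 23.38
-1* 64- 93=-157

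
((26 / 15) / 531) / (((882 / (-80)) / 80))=-16640 / 702513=-0.02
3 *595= 1785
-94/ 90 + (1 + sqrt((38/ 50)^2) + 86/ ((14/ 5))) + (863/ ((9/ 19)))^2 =47051227093/ 14175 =3319310.55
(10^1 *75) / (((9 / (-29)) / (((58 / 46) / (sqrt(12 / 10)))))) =-105125 *sqrt(30) / 207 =-2781.61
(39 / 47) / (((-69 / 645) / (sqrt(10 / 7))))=-9.27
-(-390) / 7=390 / 7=55.71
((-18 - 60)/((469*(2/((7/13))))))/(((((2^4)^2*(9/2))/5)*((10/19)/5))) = -95/51456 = -0.00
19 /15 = 1.27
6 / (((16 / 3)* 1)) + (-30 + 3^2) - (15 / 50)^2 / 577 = -2293593 / 115400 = -19.88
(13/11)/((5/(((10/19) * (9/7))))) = 234/1463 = 0.16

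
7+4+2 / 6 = 34 / 3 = 11.33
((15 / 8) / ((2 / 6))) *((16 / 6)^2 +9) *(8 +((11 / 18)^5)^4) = 73940257798843579517743451525 / 101985889731168625395499008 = 725.00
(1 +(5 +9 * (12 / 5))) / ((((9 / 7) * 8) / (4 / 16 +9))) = 5957 / 240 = 24.82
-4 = -4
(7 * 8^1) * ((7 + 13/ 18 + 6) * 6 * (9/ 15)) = 13832/ 5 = 2766.40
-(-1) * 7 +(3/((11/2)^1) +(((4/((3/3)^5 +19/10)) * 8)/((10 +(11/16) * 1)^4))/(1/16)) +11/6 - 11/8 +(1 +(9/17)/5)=9.12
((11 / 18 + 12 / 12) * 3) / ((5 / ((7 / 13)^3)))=9947 / 65910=0.15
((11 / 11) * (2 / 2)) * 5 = 5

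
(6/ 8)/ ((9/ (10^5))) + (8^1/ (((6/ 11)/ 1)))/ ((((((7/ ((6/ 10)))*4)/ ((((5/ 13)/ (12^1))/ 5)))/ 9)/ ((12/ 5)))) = 56875297/ 6825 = 8333.38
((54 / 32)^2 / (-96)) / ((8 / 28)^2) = -11907 / 32768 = -0.36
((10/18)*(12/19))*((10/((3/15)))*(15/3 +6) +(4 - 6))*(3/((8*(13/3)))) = 4110/247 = 16.64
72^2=5184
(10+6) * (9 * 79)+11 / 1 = 11387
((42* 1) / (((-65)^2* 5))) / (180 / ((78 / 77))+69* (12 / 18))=21 / 2362750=0.00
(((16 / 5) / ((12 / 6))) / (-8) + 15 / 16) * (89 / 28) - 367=-816829 / 2240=-364.66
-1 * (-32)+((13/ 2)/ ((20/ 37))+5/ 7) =12527/ 280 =44.74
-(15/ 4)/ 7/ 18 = -5/ 168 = -0.03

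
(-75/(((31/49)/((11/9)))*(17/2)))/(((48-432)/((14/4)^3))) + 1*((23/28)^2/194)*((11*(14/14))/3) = 22115206949/11542261248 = 1.92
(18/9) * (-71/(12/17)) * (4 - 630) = 377791/3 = 125930.33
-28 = -28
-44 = -44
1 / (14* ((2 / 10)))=5 / 14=0.36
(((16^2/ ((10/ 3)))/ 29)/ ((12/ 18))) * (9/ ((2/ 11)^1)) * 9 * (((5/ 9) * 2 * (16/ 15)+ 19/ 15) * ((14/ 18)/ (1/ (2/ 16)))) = 305844/ 725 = 421.85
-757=-757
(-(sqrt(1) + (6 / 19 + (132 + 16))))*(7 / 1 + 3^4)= -249656 / 19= -13139.79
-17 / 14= -1.21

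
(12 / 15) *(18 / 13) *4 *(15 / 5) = 864 / 65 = 13.29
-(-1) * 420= 420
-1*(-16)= 16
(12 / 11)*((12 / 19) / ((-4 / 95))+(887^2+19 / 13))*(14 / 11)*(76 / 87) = 43529606176 / 45617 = 954240.88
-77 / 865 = -0.09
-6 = -6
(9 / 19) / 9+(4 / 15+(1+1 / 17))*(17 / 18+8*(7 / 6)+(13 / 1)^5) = 21460589144 / 43605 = 492158.91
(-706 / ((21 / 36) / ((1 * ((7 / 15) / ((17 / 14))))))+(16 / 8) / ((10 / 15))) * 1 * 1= -39281 / 85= -462.13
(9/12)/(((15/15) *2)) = 3/8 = 0.38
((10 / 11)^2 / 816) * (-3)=-25 / 8228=-0.00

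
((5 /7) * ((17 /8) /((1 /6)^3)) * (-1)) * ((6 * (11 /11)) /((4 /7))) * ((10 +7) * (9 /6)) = -351135 /4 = -87783.75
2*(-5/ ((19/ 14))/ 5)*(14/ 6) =-196/ 57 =-3.44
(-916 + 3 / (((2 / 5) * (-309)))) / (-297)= 188701 / 61182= 3.08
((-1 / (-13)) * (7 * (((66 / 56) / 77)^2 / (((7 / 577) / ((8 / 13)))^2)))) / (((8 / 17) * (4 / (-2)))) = -50938137 / 147699916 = -0.34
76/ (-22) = -3.45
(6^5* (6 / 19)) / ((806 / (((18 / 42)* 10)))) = 699840 / 53599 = 13.06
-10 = -10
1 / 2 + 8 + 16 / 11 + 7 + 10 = 593 / 22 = 26.95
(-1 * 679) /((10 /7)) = -4753 /10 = -475.30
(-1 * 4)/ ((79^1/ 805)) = -3220/ 79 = -40.76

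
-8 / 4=-2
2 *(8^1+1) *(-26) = -468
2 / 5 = 0.40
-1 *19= -19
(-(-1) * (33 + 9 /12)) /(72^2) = 5 /768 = 0.01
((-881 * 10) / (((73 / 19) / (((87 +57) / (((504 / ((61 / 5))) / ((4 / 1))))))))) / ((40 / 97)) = -198089326 / 2555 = -77530.07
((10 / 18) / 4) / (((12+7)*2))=5 / 1368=0.00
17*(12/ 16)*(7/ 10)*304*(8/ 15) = 36176/ 25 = 1447.04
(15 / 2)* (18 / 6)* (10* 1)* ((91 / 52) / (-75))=-21 / 4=-5.25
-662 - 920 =-1582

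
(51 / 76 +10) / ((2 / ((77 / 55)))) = 5677 / 760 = 7.47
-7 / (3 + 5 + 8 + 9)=-7 / 25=-0.28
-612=-612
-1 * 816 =-816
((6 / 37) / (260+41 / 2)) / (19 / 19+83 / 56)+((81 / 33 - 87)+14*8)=26404386 / 961741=27.45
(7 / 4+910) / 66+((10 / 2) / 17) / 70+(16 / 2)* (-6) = -1073843 / 31416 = -34.18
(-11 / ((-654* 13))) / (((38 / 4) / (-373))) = -4103 / 80769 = -0.05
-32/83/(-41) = 32/3403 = 0.01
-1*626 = -626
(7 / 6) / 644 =1 / 552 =0.00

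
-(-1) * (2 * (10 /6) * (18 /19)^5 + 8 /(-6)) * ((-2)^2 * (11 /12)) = 98904124 /22284891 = 4.44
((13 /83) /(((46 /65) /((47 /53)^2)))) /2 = 1866605 /21449524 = 0.09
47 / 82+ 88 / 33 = 797 / 246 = 3.24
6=6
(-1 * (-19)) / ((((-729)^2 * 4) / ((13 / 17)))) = 0.00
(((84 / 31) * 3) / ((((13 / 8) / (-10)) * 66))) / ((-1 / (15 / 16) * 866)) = 1575 / 1919489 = 0.00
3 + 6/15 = 17/5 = 3.40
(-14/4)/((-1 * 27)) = 7/54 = 0.13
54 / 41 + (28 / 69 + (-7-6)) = -31903 / 2829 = -11.28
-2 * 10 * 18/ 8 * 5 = -225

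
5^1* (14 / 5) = 14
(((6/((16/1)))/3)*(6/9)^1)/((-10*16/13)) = -13/1920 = -0.01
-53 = -53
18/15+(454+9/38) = 86533/190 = 455.44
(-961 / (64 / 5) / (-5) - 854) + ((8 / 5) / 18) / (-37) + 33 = -85885951 / 106560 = -805.99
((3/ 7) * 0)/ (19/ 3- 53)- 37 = -37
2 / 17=0.12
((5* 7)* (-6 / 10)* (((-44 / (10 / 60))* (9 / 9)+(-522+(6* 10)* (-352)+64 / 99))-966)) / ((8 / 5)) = 9906155 / 33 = 300186.52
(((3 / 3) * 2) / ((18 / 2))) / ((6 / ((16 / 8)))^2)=0.02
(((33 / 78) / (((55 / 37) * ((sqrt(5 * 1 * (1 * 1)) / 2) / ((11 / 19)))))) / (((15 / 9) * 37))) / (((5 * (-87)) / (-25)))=11 * sqrt(5) / 179075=0.00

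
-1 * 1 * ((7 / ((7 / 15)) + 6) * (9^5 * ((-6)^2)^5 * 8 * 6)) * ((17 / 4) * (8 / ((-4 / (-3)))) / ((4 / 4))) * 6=-550651737558859776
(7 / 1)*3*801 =16821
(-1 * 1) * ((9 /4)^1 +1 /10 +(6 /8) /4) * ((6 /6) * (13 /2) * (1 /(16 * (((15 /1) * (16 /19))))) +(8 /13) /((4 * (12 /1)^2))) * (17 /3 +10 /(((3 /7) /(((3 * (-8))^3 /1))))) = 1955123417317 /71884800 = 27198.01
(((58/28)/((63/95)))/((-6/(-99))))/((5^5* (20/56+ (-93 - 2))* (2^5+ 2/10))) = -6061/1119956250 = -0.00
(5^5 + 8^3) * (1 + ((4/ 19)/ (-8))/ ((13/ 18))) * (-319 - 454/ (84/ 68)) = -137136722/ 57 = -2405907.40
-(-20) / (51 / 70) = 1400 / 51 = 27.45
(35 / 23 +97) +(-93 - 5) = 12 / 23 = 0.52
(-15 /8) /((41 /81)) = -1215 /328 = -3.70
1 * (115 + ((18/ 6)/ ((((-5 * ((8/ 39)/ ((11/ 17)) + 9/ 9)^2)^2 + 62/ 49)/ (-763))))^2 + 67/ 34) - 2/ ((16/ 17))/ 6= 13310137996629623883411176951171927/ 13147410665657293709141306205744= 1012.38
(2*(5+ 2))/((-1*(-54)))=7/27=0.26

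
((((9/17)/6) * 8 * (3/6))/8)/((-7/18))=-27/238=-0.11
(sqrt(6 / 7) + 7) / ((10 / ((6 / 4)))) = 3 * sqrt(42) / 140 + 21 / 20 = 1.19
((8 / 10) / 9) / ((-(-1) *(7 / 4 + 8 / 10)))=16 / 459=0.03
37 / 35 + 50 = 1787 / 35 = 51.06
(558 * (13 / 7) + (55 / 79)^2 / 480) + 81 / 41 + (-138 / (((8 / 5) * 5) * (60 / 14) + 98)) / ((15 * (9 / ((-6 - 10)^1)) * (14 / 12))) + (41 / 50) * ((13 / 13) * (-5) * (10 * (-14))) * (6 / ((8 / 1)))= 194903623861563 / 132689651360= 1468.87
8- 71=-63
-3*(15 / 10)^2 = -27 / 4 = -6.75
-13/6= -2.17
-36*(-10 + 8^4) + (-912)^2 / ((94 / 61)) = 18454680 / 47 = 392652.77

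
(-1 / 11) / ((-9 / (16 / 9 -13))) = -101 / 891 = -0.11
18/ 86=9/ 43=0.21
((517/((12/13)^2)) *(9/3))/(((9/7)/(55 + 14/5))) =176755579/2160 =81831.29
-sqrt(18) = -3 * sqrt(2) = -4.24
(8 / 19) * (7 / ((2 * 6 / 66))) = 308 / 19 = 16.21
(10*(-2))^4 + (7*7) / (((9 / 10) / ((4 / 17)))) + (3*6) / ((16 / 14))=97937479 / 612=160028.56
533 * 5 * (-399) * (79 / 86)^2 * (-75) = 497720530125 / 7396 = 67295907.26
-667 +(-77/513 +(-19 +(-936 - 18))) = -841397/513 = -1640.15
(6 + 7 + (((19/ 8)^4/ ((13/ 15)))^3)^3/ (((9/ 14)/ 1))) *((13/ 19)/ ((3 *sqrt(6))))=324195137247480366778438465407701092914831558182086109297 *sqrt(6)/ 45267077891876821287528451995747384343658496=17542830249495.55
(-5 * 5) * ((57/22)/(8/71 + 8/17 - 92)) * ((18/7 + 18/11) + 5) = 81297485/12461064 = 6.52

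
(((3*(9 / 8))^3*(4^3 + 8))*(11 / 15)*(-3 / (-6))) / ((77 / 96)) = 177147 / 140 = 1265.34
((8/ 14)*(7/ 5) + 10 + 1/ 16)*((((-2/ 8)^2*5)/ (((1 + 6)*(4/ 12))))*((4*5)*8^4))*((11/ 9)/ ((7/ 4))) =12235520/ 147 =83234.83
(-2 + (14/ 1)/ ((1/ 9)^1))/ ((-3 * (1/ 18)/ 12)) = -8928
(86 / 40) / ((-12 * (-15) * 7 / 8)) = 43 / 3150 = 0.01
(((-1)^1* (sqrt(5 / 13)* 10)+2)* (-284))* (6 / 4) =-852+4260* sqrt(65) / 13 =1789.94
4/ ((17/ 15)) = 60/ 17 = 3.53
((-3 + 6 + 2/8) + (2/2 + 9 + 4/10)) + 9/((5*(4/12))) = 381/20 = 19.05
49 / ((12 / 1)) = 49 / 12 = 4.08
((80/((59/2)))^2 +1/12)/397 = 310681/16583484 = 0.02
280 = 280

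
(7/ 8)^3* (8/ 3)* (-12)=-343/ 16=-21.44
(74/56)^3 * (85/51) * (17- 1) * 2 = 123.06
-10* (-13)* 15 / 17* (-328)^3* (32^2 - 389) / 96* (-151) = 68728296884000 / 17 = 4042840993176.47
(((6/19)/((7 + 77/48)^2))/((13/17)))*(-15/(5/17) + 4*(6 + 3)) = -3525120/42130543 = -0.08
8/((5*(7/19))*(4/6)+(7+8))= 456/925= 0.49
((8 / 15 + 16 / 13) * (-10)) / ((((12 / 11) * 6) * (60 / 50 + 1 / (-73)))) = -345290 / 151983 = -2.27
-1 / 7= -0.14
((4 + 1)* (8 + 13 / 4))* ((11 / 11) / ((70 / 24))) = 135 / 7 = 19.29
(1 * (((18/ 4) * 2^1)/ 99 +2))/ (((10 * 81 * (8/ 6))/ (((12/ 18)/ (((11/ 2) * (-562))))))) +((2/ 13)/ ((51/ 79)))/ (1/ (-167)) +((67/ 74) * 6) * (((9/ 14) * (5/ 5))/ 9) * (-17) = -146273089759627/ 3152816847180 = -46.39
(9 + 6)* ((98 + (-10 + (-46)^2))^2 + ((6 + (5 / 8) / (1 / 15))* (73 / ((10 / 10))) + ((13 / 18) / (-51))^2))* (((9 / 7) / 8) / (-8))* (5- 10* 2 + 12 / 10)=26907210024445 / 1331712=20204976.77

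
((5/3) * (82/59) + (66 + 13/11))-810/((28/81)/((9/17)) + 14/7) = -443994344/1882749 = -235.82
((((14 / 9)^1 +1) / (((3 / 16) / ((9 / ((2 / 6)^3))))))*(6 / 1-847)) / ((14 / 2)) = -2785392 / 7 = -397913.14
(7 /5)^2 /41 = 49 /1025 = 0.05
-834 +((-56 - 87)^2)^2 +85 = 418160852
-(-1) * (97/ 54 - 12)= -551/ 54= -10.20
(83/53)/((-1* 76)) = -83/4028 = -0.02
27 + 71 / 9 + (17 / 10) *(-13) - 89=-6859 / 90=-76.21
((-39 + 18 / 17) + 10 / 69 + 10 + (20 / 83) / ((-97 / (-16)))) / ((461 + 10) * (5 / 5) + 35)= -262127495 / 4778574438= -0.05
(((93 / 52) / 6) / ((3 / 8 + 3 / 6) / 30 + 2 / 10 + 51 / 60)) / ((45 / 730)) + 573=5833133 / 10101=577.48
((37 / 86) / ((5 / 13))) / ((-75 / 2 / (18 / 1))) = -2886 / 5375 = -0.54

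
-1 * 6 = -6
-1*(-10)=10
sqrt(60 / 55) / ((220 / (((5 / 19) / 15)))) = sqrt(33) / 68970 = 0.00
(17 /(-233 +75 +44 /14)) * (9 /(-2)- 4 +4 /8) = 238 /271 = 0.88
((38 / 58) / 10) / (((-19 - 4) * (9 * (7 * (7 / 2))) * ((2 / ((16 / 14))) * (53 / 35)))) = -76 / 15589791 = -0.00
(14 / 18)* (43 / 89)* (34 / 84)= 731 / 4806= 0.15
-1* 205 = -205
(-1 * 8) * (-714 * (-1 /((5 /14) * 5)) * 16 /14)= -91392 /25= -3655.68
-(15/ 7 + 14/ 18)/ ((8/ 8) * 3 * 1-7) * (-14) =-92/ 9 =-10.22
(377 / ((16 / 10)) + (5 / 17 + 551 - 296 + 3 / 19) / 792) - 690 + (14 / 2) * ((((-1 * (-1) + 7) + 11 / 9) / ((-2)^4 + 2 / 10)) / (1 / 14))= -398.26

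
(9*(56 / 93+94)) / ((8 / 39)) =514683 / 124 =4150.67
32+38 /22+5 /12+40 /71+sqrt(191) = sqrt(191)+325277 /9372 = 48.53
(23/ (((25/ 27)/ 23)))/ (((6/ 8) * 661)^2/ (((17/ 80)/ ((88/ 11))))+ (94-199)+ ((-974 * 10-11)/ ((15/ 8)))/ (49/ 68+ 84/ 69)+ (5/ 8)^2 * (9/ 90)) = 1755333504/ 28418804765665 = 0.00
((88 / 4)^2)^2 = 234256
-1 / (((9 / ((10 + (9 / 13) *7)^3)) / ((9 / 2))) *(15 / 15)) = -7189057 / 4394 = -1636.11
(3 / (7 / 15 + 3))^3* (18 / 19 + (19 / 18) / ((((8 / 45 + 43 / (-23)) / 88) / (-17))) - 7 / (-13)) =2167351718625 / 3577208128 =605.88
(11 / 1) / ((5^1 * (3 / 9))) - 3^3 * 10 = -1317 / 5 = -263.40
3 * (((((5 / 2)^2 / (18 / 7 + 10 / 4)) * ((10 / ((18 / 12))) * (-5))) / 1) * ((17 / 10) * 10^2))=-20950.70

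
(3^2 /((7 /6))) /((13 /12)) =648 /91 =7.12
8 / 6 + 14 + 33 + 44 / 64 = 2353 / 48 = 49.02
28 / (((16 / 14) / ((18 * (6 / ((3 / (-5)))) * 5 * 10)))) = -220500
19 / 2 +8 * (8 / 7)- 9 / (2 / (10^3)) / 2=-31239 / 14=-2231.36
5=5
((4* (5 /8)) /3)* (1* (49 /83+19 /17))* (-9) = -12.81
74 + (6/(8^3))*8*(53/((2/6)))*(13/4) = 122.45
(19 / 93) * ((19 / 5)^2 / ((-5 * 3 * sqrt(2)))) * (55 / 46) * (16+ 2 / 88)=-322373 * sqrt(2) / 171120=-2.66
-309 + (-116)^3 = -1561205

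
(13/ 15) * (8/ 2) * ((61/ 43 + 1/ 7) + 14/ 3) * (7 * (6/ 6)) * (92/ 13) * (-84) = -89844.49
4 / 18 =2 / 9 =0.22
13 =13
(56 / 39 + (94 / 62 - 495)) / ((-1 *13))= 594886 / 15717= 37.85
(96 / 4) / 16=3 / 2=1.50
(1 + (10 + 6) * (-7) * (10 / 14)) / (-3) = 79 / 3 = 26.33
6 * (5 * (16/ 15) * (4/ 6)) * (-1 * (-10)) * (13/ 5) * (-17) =-28288/ 3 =-9429.33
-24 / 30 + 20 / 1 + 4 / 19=1844 / 95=19.41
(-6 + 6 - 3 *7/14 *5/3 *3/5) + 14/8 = 1/4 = 0.25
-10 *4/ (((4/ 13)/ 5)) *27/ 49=-17550/ 49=-358.16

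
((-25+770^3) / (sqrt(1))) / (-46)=-456532975 / 46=-9924629.89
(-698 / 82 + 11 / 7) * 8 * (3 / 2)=-23904 / 287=-83.29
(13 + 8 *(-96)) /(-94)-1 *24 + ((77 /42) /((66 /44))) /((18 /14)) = -114343 /7614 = -15.02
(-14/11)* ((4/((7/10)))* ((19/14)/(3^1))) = -760/231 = -3.29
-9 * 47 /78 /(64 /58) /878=-4089 /730496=-0.01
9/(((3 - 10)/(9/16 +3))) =-513/112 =-4.58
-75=-75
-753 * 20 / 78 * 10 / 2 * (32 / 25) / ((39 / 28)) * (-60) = 8995840 / 169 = 53229.82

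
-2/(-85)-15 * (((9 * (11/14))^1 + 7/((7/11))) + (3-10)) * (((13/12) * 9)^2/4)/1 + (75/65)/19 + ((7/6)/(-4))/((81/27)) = -668208485239/169303680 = -3946.80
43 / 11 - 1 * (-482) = 485.91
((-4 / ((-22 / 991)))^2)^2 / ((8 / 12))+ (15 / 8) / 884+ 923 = 163699881563440319 / 103541152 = 1581012750.98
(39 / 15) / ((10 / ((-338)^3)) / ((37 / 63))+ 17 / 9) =83581024644 / 60721243045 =1.38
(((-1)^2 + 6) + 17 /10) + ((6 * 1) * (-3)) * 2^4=-2793 /10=-279.30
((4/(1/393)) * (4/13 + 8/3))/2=30392/13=2337.85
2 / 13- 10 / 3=-124 / 39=-3.18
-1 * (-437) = 437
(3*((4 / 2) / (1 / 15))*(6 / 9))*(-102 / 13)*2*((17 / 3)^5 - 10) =-1927700720 / 351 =-5492024.84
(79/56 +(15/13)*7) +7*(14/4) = 24743/728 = 33.99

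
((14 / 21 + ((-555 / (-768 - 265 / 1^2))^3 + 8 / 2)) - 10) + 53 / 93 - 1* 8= -1292534875844 / 102514173141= -12.61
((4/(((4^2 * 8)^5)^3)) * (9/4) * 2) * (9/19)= 81/385365782469381738054997774434304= 0.00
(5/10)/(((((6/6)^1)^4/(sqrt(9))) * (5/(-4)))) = -6/5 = -1.20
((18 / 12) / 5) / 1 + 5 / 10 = 4 / 5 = 0.80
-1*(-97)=97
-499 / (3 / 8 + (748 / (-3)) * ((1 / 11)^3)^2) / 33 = -58446872 / 1448915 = -40.34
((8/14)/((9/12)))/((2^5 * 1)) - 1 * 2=-1.98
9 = 9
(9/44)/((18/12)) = 3/22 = 0.14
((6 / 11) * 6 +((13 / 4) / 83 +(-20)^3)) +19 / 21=-7995.78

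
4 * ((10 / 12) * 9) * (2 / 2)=30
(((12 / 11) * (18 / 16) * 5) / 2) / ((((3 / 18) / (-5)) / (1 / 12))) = -675 / 88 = -7.67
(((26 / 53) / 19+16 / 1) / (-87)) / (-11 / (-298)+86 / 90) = -72136860 / 388662727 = -0.19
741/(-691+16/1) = -247/225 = -1.10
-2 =-2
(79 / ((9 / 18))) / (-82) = -79 / 41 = -1.93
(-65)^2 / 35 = 845 / 7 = 120.71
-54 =-54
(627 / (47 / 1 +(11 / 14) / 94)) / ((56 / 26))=127699 / 20621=6.19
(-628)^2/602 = 197192/301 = 655.12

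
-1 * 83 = -83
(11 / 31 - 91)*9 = -25290 / 31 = -815.81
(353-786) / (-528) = 433 / 528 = 0.82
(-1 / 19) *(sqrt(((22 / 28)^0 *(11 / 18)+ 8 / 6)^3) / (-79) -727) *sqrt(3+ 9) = sqrt(3) *(35 *sqrt(70)+ 6202764) / 81054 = 132.55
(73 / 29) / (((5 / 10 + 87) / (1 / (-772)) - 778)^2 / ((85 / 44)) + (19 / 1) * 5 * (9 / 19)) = 6205 / 5957281196109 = 0.00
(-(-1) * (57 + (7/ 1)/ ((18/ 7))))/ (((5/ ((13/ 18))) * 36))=2795/ 11664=0.24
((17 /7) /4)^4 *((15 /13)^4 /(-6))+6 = 209252863317 /35110380032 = 5.96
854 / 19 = 44.95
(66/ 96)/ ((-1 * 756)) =-11/ 12096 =-0.00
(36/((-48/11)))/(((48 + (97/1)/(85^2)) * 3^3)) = -79475/12488292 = -0.01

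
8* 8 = 64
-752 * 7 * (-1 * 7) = 36848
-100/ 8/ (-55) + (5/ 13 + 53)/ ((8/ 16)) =30601/ 286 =107.00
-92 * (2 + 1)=-276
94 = 94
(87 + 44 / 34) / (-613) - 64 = -668445 / 10421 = -64.14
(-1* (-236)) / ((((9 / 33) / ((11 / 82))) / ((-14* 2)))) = -399784 / 123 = -3250.28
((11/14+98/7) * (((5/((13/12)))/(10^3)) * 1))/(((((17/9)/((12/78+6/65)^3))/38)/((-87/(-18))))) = 1051149312/10621121875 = 0.10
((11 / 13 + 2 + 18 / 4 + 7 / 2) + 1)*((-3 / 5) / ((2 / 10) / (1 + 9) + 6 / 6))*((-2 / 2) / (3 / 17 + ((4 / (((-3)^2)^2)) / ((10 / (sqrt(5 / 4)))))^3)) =40775764329444375 / 1032632992757717 - 17391406725*sqrt(5) / 1032632992757717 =39.49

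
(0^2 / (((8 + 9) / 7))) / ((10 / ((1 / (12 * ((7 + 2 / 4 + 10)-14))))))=0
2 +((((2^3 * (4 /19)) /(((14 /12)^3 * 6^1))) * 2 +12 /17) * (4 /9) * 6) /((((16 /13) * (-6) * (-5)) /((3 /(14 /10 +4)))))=2.04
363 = 363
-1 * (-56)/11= 56/11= 5.09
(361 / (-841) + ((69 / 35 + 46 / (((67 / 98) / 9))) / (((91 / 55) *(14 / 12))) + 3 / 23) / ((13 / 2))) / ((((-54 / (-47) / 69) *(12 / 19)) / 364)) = 3220843098918827 / 1938224106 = 1661749.58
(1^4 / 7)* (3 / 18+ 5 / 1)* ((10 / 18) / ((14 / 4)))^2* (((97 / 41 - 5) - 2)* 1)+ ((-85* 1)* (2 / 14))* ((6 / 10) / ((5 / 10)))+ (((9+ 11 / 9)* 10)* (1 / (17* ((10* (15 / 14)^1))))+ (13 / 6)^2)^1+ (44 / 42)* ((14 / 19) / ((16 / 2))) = -205425442499 / 22075816140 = -9.31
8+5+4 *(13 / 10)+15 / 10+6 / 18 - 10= 10.03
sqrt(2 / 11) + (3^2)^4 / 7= sqrt(22) / 11 + 6561 / 7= 937.71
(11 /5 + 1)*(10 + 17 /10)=936 /25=37.44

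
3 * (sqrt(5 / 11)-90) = -270 + 3 * sqrt(55) / 11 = -267.98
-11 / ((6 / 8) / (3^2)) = -132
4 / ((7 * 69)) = 4 / 483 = 0.01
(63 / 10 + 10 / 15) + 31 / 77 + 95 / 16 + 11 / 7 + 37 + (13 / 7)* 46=2537429 / 18480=137.31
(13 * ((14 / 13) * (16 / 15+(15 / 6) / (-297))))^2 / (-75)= -2.93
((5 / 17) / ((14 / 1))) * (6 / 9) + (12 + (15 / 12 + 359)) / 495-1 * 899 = -211641889 / 235620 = -898.23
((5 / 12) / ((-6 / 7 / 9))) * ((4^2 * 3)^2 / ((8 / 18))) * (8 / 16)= -11340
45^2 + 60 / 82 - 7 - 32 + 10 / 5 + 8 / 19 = 1549550 / 779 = 1989.15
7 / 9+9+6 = 15.78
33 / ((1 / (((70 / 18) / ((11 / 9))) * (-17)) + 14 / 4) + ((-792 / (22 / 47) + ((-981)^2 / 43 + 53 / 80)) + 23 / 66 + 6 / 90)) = 445793040 / 279539896001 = 0.00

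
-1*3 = -3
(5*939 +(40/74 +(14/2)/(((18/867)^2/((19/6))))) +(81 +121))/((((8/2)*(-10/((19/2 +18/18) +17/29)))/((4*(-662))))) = 19161269218301/463536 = 41337176.01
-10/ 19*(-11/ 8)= 55/ 76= 0.72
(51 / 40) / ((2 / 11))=561 / 80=7.01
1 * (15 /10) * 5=15 /2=7.50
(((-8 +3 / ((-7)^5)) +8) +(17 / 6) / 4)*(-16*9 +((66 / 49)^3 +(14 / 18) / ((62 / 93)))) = -99.42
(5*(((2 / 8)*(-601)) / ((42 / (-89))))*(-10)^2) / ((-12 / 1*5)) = -1337225 / 504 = -2653.22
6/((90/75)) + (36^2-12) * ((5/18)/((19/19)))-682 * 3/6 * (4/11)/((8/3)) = 1891/6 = 315.17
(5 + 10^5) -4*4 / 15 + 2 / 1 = 1500089 / 15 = 100005.93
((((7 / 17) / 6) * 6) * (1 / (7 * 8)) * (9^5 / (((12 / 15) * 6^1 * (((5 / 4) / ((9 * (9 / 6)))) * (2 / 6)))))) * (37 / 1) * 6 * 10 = 6506244.60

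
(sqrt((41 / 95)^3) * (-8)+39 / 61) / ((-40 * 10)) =-39 / 24400+41 * sqrt(3895) / 451250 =0.00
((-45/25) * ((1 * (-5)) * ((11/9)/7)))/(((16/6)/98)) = 231/4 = 57.75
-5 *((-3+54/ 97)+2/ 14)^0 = -5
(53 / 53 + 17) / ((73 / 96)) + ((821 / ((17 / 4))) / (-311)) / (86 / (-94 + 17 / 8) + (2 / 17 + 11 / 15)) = 747467724 / 24133289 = 30.97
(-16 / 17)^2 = 256 / 289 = 0.89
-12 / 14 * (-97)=582 / 7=83.14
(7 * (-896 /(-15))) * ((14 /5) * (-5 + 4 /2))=-87808 /25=-3512.32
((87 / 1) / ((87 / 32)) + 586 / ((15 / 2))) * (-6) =-3304 / 5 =-660.80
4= 4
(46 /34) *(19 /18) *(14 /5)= 4.00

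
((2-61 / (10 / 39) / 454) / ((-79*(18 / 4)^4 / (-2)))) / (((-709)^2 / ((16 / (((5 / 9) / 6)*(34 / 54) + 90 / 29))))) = 49748224 / 54230125940752725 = 0.00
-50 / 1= -50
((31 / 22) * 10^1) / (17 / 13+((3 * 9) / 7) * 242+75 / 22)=0.02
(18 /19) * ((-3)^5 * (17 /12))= -12393 /38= -326.13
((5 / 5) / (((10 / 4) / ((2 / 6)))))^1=0.13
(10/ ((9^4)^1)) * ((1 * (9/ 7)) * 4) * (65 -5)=800/ 1701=0.47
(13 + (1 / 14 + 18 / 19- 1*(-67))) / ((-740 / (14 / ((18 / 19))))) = -21551 / 13320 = -1.62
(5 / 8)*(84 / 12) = 35 / 8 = 4.38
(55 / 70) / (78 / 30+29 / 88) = 2420 / 9023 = 0.27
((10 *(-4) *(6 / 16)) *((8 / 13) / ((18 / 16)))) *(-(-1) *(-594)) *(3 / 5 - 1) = -1949.54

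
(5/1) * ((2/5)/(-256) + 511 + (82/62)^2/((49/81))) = 2569.45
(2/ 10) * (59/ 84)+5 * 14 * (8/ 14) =16859/ 420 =40.14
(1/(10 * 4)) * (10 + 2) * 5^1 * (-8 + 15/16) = -339/32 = -10.59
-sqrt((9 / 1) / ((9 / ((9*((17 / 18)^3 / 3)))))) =-17*sqrt(102) / 108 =-1.59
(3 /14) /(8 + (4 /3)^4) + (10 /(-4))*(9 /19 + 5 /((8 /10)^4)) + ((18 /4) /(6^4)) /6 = -6582282695 /207760896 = -31.68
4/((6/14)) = 28/3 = 9.33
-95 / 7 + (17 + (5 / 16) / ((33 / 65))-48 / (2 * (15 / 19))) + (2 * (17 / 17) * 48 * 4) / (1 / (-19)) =-135317137 / 18480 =-7322.36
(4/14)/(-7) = -2/49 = -0.04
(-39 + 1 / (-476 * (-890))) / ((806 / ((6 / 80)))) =-49565877 / 13658153600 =-0.00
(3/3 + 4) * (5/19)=1.32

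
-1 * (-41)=41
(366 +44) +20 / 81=33230 / 81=410.25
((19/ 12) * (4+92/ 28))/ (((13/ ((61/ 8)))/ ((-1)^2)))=19703/ 2912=6.77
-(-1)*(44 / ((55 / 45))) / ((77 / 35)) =180 / 11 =16.36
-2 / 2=-1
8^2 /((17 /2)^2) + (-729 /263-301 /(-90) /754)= -9705056473 /5157835020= -1.88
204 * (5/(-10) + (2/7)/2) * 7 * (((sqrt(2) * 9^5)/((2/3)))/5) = -9034497 * sqrt(2) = -12776708.19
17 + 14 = 31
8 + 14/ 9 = 86/ 9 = 9.56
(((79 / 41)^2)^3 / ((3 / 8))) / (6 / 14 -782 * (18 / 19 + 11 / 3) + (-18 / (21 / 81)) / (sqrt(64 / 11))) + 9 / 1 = 14329970498369354976 * sqrt(11) / 157475641398858767453485 + 1411323696981421001178901 / 157475641398858767453485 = 8.96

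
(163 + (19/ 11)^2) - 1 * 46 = 14518/ 121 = 119.98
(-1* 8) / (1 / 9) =-72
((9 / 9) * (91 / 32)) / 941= 91 / 30112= 0.00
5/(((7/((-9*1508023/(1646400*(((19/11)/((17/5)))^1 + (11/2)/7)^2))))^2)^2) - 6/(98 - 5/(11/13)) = 1.16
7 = 7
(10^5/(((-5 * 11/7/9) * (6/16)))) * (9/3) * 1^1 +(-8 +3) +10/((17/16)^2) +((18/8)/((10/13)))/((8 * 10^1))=-9321944380057/10172800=-916359.74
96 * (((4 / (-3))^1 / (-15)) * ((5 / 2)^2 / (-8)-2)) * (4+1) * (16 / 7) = -5696 / 21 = -271.24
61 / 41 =1.49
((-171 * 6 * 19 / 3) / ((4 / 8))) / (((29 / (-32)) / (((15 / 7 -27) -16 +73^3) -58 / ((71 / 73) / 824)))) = 70240544168832 / 14413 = 4873415955.65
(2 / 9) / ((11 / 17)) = 34 / 99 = 0.34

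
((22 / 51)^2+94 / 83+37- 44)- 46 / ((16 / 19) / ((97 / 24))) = -3128851789 / 13816512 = -226.46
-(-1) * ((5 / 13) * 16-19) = -167 / 13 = -12.85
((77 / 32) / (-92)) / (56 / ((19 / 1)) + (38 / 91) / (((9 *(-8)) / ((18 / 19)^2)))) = -133133 / 14976128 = -0.01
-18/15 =-6/5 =-1.20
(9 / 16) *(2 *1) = 1.12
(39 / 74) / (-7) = -39 / 518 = -0.08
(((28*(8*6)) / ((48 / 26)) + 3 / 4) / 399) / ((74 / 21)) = 2915 / 5624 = 0.52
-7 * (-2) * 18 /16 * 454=14301 /2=7150.50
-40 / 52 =-10 / 13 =-0.77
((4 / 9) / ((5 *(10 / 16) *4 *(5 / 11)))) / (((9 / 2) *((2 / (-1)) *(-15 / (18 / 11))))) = 16 / 16875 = 0.00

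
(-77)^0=1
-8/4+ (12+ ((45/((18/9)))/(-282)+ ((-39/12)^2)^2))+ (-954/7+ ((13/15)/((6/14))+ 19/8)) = -39423931/3790080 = -10.40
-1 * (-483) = 483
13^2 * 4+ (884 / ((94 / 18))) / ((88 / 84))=837.58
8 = 8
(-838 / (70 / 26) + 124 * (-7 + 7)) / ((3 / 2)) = -21788 / 105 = -207.50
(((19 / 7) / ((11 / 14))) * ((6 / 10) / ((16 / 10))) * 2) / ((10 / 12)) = 171 / 55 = 3.11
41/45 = 0.91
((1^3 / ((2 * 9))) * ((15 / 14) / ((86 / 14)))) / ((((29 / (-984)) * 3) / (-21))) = 2870 / 1247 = 2.30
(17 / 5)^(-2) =25 / 289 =0.09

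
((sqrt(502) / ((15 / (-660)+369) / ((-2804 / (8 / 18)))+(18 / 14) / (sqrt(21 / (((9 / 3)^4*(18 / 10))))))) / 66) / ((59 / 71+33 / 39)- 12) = -25459858783359*sqrt(52710) / 601975418914428241- 18015077564575*sqrt(502) / 2407901675657712964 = -0.01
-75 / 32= -2.34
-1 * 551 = -551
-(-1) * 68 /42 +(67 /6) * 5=2413 /42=57.45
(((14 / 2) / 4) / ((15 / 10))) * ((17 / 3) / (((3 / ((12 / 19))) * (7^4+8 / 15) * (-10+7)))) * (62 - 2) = -1400 / 120783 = -0.01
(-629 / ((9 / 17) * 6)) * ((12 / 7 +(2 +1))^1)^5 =-15499065087 / 33614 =-461089.58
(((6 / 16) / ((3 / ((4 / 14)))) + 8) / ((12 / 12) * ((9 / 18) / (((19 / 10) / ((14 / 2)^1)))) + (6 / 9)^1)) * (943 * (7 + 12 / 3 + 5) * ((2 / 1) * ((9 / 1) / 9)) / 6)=16125300 / 1001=16109.19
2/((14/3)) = 0.43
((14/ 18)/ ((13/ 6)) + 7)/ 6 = 1.23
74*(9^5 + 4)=4369922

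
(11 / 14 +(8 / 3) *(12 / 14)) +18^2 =4579 / 14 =327.07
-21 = -21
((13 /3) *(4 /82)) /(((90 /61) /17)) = 2.44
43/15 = 2.87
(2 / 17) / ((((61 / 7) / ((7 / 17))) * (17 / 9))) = 882 / 299693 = 0.00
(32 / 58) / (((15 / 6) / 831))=26592 / 145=183.39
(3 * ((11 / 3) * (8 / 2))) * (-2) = -88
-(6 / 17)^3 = -0.04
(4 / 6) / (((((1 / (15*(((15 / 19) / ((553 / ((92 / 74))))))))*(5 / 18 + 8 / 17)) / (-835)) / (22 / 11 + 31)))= -58179627000 / 89025811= -653.51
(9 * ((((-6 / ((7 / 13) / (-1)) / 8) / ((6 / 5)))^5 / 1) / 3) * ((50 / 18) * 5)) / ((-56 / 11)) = -17.24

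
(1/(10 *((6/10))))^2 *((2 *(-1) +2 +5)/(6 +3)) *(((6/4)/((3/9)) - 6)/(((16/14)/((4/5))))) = -7/432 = -0.02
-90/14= -45/7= -6.43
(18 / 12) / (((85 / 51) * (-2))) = -9 / 20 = -0.45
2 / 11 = 0.18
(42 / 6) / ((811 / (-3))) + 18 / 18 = 790 / 811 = 0.97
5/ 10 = 1/ 2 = 0.50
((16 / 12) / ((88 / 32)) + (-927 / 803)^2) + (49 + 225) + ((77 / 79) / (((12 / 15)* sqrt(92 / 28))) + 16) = 385* sqrt(161) / 7268 + 564499721 / 1934427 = 292.49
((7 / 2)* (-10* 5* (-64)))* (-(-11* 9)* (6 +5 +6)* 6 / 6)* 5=94248000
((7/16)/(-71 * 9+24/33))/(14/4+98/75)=-825/5785304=-0.00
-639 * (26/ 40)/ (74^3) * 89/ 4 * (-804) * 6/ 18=6.11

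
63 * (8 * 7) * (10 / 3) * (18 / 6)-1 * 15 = 35265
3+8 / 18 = 31 / 9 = 3.44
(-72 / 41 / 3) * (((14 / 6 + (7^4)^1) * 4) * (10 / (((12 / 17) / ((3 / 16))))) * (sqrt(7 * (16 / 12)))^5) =-960948800 * sqrt(21) / 1107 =-3977977.07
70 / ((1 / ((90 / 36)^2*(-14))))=-6125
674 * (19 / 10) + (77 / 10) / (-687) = 1759529 / 1374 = 1280.59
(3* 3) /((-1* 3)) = -3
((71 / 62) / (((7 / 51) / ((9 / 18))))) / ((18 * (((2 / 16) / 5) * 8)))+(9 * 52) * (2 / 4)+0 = 1224707 / 5208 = 235.16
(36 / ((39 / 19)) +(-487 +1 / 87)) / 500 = -132737 / 141375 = -0.94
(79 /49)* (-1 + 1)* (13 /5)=0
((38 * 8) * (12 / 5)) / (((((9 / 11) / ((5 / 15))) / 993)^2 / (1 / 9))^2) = 213705790919363776 / 885735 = 241275088959.30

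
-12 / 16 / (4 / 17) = -51 / 16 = -3.19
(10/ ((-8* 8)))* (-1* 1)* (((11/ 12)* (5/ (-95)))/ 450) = -11/ 656640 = -0.00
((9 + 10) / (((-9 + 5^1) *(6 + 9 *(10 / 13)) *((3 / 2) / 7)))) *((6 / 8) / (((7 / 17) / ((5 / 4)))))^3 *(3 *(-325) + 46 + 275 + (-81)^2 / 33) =2278518591375 / 247267328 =9214.80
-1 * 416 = -416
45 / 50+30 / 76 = 123 / 95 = 1.29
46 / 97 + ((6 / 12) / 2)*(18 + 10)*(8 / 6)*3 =2762 / 97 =28.47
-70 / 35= -2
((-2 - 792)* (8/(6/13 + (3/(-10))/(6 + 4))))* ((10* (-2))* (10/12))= 412880000/1683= 245323.83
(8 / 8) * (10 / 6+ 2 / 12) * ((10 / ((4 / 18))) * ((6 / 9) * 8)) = 440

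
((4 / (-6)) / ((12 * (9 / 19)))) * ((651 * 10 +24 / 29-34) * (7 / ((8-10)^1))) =6245281 / 2349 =2658.70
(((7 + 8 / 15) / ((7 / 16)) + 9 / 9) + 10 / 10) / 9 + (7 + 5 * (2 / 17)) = 156211 / 16065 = 9.72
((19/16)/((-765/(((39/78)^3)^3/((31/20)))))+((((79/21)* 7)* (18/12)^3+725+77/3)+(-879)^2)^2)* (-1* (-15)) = 9685691049172314795/1079296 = 8974082225054.40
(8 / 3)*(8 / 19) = 64 / 57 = 1.12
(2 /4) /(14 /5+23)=5 /258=0.02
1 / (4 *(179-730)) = -1 / 2204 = -0.00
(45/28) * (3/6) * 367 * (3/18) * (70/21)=9175/56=163.84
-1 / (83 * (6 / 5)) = -5 / 498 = -0.01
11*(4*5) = 220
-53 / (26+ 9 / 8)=-424 / 217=-1.95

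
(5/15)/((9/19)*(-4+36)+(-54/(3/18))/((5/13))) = -95/235764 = -0.00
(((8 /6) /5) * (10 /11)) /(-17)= -8 /561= -0.01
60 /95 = 0.63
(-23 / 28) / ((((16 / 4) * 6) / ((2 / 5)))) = -23 / 1680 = -0.01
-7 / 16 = -0.44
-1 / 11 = -0.09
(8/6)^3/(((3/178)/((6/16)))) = 1424/27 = 52.74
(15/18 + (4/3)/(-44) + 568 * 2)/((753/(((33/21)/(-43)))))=-75029/1359918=-0.06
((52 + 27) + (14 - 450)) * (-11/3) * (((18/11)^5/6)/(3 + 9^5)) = 446148/10292623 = 0.04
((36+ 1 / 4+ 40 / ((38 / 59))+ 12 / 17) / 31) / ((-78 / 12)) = -127987 / 260338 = -0.49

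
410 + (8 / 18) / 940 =867151 / 2115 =410.00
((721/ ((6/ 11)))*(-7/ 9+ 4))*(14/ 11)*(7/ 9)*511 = 523540451/ 243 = 2154487.45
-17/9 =-1.89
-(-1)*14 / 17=14 / 17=0.82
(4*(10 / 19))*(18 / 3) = 240 / 19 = 12.63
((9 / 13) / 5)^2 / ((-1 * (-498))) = 27 / 701350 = 0.00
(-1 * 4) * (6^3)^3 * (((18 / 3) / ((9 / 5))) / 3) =-44789760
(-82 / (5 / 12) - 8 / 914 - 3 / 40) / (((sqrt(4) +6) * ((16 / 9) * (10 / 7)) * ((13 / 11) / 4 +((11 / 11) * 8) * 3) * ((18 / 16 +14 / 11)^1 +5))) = -261289941 / 4846247360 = -0.05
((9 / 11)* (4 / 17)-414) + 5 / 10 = -154577 / 374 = -413.31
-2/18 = -1/9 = -0.11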